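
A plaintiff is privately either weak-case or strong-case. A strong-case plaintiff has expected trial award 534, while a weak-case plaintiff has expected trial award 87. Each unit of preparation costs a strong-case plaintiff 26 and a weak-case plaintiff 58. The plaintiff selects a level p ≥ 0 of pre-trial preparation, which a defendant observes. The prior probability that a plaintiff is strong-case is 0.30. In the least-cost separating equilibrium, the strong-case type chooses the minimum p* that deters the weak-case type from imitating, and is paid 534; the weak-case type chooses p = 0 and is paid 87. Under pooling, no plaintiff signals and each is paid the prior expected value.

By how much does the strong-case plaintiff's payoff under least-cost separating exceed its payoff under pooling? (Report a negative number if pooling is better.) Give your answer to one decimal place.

Least-cost separating signal: p* solves 87 = 534 − 58·p*, so p* = (534 − 87)/58 ≈ 7.7069.
Strong-case type's separating payoff: 534 − 26 × p* = 534 − 26 × (534 − 87)/58 = 534 − 11622/58 ≈ 333.621.
Pooling payoff: 0.30 × 534 + 0.70 × 87 = 221.1.
Difference: 333.621 − 221.1 = 112.521, i.e. 112.5 to one decimal place.
The strong-case type prefers to separate.

112.5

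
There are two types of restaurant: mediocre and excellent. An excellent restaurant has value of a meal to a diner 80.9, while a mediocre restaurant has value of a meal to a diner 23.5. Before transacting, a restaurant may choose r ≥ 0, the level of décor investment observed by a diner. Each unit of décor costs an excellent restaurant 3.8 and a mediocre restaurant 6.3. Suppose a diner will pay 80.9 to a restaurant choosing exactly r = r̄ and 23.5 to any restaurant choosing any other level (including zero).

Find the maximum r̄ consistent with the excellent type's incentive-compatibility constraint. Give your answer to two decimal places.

Choosing r̄ yields the excellent type 80.9 − 3.8·r̄; choosing zero yields 23.5.
The excellent type is indifferent at 80.9 − 3.8·r̄ = 23.5, i.e. r̄ = (80.9 − 23.5) / 3.8 ≈ 15.11.
For any r̄ above 15.11 the excellent type would rather pool at zero, so separation collapses.

15.11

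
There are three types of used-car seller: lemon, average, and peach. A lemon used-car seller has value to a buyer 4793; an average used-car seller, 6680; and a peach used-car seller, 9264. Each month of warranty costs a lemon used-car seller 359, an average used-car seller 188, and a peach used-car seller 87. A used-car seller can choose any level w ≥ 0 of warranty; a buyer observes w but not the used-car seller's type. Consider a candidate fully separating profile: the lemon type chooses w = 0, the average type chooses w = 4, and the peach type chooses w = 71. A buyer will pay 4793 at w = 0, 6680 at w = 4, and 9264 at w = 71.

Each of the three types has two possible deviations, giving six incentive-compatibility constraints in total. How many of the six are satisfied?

Peach (own payoff 9264 − 87×71 = 3087): to w=0 gives 4793 → profitable ✗; to w=4 gives 6680 − 87×4 = 6332 → profitable ✗.
Lemon (own payoff 4793): to w=4 gives 6680 − 359×4 = 5244 → profitable ✗; to w=71 gives 9264 − 359×71 = -16225 → no gain ✓.
Average (own payoff 6680 − 188×4 = 5928): to w=0 gives 4793 → no gain ✓; to w=71 gives 9264 − 188×71 = -4084 → no gain ✓.
3 of the 6 constraints hold; not an equilibrium.

3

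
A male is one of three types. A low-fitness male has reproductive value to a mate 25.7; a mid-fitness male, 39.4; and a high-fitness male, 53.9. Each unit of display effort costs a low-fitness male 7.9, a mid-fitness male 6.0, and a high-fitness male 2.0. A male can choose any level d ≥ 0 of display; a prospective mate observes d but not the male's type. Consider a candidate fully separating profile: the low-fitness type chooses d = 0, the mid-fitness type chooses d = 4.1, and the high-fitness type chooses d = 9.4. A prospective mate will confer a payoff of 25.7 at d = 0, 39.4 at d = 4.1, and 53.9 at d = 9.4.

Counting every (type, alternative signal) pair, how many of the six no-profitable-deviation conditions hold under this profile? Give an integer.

5

Mid-fitness (own payoff 39.4 − 6.0×4.1 = 14.8): to d=0 gives 25.7 → profitable ✗; to d=9.4 gives 53.9 − 6.0×9.4 = -2.5 → no gain ✓.
Low-fitness (own payoff 25.7): to d=4.1 gives 39.4 − 7.9×4.1 = 7.01 → no gain ✓; to d=9.4 gives 53.9 − 7.9×9.4 = -20.36 → no gain ✓.
High-fitness (own payoff 53.9 − 2.0×9.4 = 35.1): to d=0 gives 25.7 → no gain ✓; to d=4.1 gives 39.4 − 2.0×4.1 = 31.2 → no gain ✓.
5 of the 6 constraints hold; not an equilibrium.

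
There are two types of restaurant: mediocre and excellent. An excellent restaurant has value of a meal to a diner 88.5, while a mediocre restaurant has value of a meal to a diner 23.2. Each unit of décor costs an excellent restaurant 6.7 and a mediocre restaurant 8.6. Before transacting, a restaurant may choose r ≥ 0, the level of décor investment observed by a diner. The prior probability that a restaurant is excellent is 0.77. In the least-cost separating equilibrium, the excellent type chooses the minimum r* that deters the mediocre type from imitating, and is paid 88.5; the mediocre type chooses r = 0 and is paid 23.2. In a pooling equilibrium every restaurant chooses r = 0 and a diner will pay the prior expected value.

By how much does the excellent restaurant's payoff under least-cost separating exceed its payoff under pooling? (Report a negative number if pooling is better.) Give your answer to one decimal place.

Least-cost separating signal: r* solves 23.2 = 88.5 − 8.6·r*, so r* = (88.5 − 23.2)/8.6 ≈ 7.5930.
Excellent type's separating payoff: 88.5 − 6.7 × r* = 88.5 − 6.7 × (88.5 − 23.2)/8.6 = 88.5 − 437.51/8.6 ≈ 37.627.
Pooling payoff: 0.77 × 88.5 + 0.23 × 23.2 = 73.481.
Difference: 37.627 − 73.481 = -35.854, i.e. -35.9 to one decimal place.
The excellent type would prefer the pooling outcome.

-35.9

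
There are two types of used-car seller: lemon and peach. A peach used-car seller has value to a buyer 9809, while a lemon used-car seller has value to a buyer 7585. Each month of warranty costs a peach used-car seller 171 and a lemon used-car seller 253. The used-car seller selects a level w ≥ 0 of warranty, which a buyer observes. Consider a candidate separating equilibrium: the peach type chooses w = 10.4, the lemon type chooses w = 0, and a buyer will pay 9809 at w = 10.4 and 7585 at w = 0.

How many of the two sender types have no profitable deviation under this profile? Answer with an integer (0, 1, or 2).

Lemon type: stay at 0 → 7585; mimic → 9809 − 253 × 10.4 = 7177.8. IC holds (7585 ≥ 7177.8).
Peach type: signal → 9809 − 171 × 10.4 = 8030.6; deviate to 0 → 7585. IC holds (8030.6 ≥ 7585).
2 of 2 constraints hold, so this is a separating equilibrium.

2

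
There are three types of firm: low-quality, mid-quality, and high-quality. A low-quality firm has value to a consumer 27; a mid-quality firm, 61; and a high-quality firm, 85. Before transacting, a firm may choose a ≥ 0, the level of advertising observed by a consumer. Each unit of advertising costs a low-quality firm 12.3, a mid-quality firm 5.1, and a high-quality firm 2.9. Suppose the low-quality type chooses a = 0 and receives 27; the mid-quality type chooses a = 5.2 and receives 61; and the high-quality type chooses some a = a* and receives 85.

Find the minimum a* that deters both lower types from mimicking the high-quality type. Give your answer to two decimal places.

9.91

Low-quality type (on-path payoff 27) won't mimic when 27 ≥ 85 − 12.3·a*, i.e. a* ≥ 4.72.
Mid-quality type (on-path payoff 61 − 5.1×5.2 = 34.48) won't mimic when 34.48 ≥ 85 − 5.1·a*, i.e. a* ≥ 9.91.
Both must hold, so a* = max(4.72, 9.91) = 9.91. The mid-quality type's constraint binds.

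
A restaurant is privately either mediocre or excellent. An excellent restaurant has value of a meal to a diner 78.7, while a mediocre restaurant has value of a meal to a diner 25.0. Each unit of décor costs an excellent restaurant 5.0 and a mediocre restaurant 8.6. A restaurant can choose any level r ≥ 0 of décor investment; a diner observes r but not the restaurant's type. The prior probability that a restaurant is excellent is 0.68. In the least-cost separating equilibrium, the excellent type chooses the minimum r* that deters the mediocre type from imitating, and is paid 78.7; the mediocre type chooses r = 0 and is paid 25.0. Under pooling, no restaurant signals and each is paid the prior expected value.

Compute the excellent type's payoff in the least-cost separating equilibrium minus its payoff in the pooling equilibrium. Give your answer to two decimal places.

Least-cost separating signal: r* solves 25.0 = 78.7 − 8.6·r*, so r* = (78.7 − 25.0)/8.6 ≈ 6.2442.
Excellent type's separating payoff: 78.7 − 5.0 × r* = 78.7 − 5.0 × (78.7 − 25.0)/8.6 = 78.7 − 268.5/8.6 ≈ 47.4791.
Pooling payoff: 0.68 × 78.7 + 0.32 × 25.0 = 61.516.
Difference: 47.4791 − 61.516 = -14.0369, i.e. -14.04 to two decimal places.
The excellent type would prefer the pooling outcome.

-14.04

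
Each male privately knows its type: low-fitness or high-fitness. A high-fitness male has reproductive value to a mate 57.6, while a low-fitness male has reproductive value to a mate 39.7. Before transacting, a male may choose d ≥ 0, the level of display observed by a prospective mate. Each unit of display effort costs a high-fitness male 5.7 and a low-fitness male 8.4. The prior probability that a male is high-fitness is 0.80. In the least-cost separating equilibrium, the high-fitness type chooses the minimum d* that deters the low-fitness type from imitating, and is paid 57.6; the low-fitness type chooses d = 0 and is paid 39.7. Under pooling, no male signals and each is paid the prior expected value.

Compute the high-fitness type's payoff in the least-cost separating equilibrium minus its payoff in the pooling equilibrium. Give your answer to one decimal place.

-8.6

Least-cost separating signal: d* solves 39.7 = 57.6 − 8.4·d*, so d* = (57.6 − 39.7)/8.4 ≈ 2.1310.
High-fitness type's separating payoff: 57.6 − 5.7 × d* = 57.6 − 5.7 × (57.6 − 39.7)/8.4 = 57.6 − 102.03/8.4 ≈ 45.454.
Pooling payoff: 0.80 × 57.6 + 0.20 × 39.7 = 54.02.
Difference: 45.454 − 54.02 = -8.566, i.e. -8.6 to one decimal place.
The high-fitness type would prefer the pooling outcome.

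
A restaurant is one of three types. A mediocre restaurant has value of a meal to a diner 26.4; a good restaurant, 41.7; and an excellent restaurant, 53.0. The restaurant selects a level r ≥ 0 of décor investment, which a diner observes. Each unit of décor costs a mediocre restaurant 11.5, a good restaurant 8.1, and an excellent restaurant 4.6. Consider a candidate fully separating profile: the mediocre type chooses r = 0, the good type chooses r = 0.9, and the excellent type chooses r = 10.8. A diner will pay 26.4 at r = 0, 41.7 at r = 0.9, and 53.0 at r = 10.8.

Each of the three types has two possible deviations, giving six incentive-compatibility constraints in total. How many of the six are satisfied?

Mediocre (own payoff 26.4): to r=0.9 gives 41.7 − 11.5×0.9 = 31.35 → profitable ✗; to r=10.8 gives 53.0 − 11.5×10.8 = -71.2 → no gain ✓.
Excellent (own payoff 53.0 − 4.6×10.8 = 3.32): to r=0 gives 26.4 → profitable ✗; to r=0.9 gives 41.7 − 4.6×0.9 = 37.56 → profitable ✗.
Good (own payoff 41.7 − 8.1×0.9 = 34.41): to r=0 gives 26.4 → no gain ✓; to r=10.8 gives 53.0 − 8.1×10.8 = -34.48 → no gain ✓.
3 of the 6 constraints hold; not an equilibrium.

3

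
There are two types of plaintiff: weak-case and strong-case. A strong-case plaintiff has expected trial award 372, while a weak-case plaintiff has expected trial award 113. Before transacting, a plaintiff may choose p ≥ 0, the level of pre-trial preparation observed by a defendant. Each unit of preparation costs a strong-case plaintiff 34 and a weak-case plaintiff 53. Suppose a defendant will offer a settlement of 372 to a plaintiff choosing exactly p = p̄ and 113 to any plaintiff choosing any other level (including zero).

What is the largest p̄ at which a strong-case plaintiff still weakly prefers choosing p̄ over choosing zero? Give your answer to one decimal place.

Choosing p̄ yields the strong-case type 372 − 34·p̄; choosing zero yields 113.
The strong-case type is indifferent at 372 − 34·p̄ = 113, i.e. p̄ = (372 − 113) / 34 ≈ 7.6.
For any p̄ above 7.6 the strong-case type would rather pool at zero, so separation collapses.

7.6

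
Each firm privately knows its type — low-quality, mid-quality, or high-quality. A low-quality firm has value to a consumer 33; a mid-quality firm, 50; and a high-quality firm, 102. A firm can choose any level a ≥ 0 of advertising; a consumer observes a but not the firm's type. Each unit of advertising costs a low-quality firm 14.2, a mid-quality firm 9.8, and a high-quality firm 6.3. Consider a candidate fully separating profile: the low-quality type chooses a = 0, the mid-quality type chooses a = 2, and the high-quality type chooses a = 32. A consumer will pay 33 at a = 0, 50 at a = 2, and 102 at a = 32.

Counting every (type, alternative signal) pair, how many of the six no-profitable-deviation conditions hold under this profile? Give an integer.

High-quality (own payoff 102 − 6.3×32 = -99.6): to a=0 gives 33 → profitable ✗; to a=2 gives 50 − 6.3×2 = 37.4 → profitable ✗.
Low-quality (own payoff 33): to a=2 gives 50 − 14.2×2 = 21.6 → no gain ✓; to a=32 gives 102 − 14.2×32 = -352.4 → no gain ✓.
Mid-quality (own payoff 50 − 9.8×2 = 30.4): to a=0 gives 33 → profitable ✗; to a=32 gives 102 − 9.8×32 = -211.6 → no gain ✓.
3 of the 6 constraints hold; not an equilibrium.

3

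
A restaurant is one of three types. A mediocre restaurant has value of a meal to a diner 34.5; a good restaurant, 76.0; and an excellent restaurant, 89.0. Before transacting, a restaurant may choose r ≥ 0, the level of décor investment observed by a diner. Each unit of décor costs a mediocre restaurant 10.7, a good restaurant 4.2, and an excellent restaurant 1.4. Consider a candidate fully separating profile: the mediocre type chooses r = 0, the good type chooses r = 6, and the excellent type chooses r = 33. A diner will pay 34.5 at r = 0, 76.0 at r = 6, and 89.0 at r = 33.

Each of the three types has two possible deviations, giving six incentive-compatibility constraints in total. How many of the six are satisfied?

5

Mediocre (own payoff 34.5): to r=6 gives 76.0 − 10.7×6 = 11.8 → no gain ✓; to r=33 gives 89.0 − 10.7×33 = -264.1 → no gain ✓.
Excellent (own payoff 89.0 − 1.4×33 = 42.8): to r=0 gives 34.5 → no gain ✓; to r=6 gives 76.0 − 1.4×6 = 67.6 → profitable ✗.
Good (own payoff 76.0 − 4.2×6 = 50.8): to r=0 gives 34.5 → no gain ✓; to r=33 gives 89.0 − 4.2×33 = -49.6 → no gain ✓.
5 of the 6 constraints hold; not an equilibrium.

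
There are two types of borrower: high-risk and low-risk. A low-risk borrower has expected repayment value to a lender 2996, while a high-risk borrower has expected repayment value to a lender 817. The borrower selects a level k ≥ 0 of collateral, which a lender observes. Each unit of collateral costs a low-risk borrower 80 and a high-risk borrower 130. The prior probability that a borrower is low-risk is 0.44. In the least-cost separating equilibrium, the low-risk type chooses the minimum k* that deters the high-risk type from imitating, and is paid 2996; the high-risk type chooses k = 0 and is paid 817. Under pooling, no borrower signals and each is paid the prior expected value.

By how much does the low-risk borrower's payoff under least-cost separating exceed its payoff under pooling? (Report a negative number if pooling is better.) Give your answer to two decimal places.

Least-cost separating signal: k* solves 817 = 2996 − 130·k*, so k* = (2996 − 817)/130 ≈ 16.7615.
Low-risk type's separating payoff: 2996 − 80 × k* = 2996 − 80 × (2996 − 817)/130 = 2996 − 174320/130 ≈ 1655.0769.
Pooling payoff: 0.44 × 2996 + 0.56 × 817 = 1775.76.
Difference: 1655.0769 − 1775.76 = -120.6831, i.e. -120.68 to two decimal places.
The low-risk type would prefer the pooling outcome.

-120.68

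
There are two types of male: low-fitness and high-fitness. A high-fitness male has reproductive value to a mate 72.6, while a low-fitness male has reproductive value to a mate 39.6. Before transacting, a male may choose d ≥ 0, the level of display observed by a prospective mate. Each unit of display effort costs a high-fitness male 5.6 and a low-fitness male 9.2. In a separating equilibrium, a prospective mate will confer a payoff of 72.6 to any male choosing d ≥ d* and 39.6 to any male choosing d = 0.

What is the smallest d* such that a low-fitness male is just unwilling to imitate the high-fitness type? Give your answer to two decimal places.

3.59

A low-fitness male choosing d = 0 receives 39.6.
Imitating at d* instead would pay 72.6 at cost 9.2·d*, netting 72.6 − 9.2·d*.
Indifference: 39.6 = 72.6 − 9.2·d*, so d* = (72.6 − 39.6) / 9.2 ≈ 3.59.
At d* the low-fitness type's incentive constraint just binds; the high-fitness type strictly prefers d* since its per-unit cost is lower.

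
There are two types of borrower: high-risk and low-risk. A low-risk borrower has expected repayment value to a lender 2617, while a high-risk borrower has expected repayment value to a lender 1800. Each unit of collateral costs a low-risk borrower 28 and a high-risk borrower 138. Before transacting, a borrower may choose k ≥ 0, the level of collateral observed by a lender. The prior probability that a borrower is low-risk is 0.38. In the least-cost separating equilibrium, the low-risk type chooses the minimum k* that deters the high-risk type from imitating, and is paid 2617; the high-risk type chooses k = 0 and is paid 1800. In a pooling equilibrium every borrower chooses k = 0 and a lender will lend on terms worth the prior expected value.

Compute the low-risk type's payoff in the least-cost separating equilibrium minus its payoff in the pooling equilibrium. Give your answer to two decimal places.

Least-cost separating signal: k* solves 1800 = 2617 − 138·k*, so k* = (2617 − 1800)/138 ≈ 5.9203.
Low-risk type's separating payoff: 2617 − 28 × k* = 2617 − 28 × (2617 − 1800)/138 = 2617 − 22876/138 ≈ 2451.2319.
Pooling payoff: 0.38 × 2617 + 0.62 × 1800 = 2110.46.
Difference: 2451.2319 − 2110.46 = 340.7719, i.e. 340.77 to two decimal places.
The low-risk type prefers to separate.

340.77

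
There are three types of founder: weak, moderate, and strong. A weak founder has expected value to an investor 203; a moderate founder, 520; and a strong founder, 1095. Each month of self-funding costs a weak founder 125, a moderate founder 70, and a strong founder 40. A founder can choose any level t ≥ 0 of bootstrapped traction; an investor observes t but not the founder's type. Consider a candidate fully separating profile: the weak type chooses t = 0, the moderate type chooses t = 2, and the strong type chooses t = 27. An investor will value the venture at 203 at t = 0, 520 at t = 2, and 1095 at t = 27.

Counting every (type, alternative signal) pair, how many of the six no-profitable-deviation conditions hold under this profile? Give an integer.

3

Weak (own payoff 203): to t=2 gives 520 − 125×2 = 270 → profitable ✗; to t=27 gives 1095 − 125×27 = -2280 → no gain ✓.
Moderate (own payoff 520 − 70×2 = 380): to t=0 gives 203 → no gain ✓; to t=27 gives 1095 − 70×27 = -795 → no gain ✓.
Strong (own payoff 1095 − 40×27 = 15): to t=0 gives 203 → profitable ✗; to t=2 gives 520 − 40×2 = 440 → profitable ✗.
3 of the 6 constraints hold; not an equilibrium.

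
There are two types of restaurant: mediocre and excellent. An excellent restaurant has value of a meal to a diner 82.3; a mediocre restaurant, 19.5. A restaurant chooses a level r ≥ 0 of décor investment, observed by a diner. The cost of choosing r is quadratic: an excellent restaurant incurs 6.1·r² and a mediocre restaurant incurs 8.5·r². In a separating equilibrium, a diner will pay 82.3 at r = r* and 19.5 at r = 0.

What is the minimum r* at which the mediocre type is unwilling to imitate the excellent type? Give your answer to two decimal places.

2.72

The mediocre type at r = 0 receives 19.5; imitating at r* yields 82.3 − 8.5·r*².
Indifference: 19.5 = 82.3 − 8.5·r*², so r*² = (82.3 − 19.5) / 8.5 ≈ 7.3882.
r* = √7.3882 ≈ 2.72.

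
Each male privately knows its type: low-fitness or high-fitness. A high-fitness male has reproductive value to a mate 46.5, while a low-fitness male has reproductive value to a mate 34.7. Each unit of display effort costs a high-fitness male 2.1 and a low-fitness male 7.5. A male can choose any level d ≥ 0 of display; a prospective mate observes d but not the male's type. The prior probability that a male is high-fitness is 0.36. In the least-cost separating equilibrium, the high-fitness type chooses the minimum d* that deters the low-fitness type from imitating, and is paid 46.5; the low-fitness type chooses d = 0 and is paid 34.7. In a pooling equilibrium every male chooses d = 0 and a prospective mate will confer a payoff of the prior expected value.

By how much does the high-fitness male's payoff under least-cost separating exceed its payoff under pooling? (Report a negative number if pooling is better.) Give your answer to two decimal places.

Least-cost separating signal: d* solves 34.7 = 46.5 − 7.5·d*, so d* = (46.5 − 34.7)/7.5 ≈ 1.5733.
High-fitness type's separating payoff: 46.5 − 2.1 × d* = 46.5 − 2.1 × (46.5 − 34.7)/7.5 = 46.5 − 24.78/7.5 = 43.196.
Pooling payoff: 0.36 × 46.5 + 0.64 × 34.7 = 38.948.
Difference: 43.196 − 38.948 = 4.248, i.e. 4.25 to two decimal places.
The high-fitness type prefers to separate.

4.25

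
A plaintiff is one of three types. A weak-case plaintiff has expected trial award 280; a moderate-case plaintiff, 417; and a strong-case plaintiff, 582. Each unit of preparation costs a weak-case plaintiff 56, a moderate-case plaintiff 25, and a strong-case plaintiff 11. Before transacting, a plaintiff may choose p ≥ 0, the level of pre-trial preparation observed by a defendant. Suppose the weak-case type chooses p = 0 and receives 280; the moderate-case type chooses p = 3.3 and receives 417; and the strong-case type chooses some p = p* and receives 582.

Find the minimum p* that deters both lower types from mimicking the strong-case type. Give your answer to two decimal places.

Moderate-case type (on-path payoff 417 − 25×3.3 = 334.5) won't mimic when 334.5 ≥ 582 − 25·p*, i.e. p* ≥ 9.90.
Weak-case type (on-path payoff 280) won't mimic when 280 ≥ 582 − 56·p*, i.e. p* ≥ 5.39.
Both must hold, so p* = max(5.39, 9.90) = 9.90. The moderate-case type's constraint binds.

9.90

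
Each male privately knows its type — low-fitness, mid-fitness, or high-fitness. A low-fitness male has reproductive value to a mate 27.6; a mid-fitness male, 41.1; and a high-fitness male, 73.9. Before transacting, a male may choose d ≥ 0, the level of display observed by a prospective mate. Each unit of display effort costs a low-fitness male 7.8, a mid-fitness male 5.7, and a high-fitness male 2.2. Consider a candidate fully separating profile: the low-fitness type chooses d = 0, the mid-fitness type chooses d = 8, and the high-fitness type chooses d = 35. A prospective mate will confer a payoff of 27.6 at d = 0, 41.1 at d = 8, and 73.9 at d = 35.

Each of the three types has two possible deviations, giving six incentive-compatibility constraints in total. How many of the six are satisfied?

3

Low-fitness (own payoff 27.6): to d=8 gives 41.1 − 7.8×8 = -21.3 → no gain ✓; to d=35 gives 73.9 − 7.8×35 = -199.1 → no gain ✓.
Mid-fitness (own payoff 41.1 − 5.7×8 = -4.5): to d=0 gives 27.6 → profitable ✗; to d=35 gives 73.9 − 5.7×35 = -125.6 → no gain ✓.
High-fitness (own payoff 73.9 − 2.2×35 = -3.1): to d=0 gives 27.6 → profitable ✗; to d=8 gives 41.1 − 2.2×8 = 23.5 → profitable ✗.
3 of the 6 constraints hold; not an equilibrium.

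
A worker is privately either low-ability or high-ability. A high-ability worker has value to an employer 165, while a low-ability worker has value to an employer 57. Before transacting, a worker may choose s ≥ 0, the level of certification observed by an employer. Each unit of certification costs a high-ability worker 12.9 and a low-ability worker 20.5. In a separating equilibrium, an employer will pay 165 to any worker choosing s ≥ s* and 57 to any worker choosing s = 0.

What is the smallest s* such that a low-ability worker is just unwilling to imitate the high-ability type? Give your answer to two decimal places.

A low-ability worker choosing s = 0 receives 57.
Imitating at s* instead would pay 165 at cost 20.5·s*, netting 165 − 20.5·s*.
Indifference: 57 = 165 − 20.5·s*, so s* = (165 − 57) / 20.5 ≈ 5.27.
At s* the low-ability type's incentive constraint just binds; the high-ability type strictly prefers s* since its per-unit cost is lower.

5.27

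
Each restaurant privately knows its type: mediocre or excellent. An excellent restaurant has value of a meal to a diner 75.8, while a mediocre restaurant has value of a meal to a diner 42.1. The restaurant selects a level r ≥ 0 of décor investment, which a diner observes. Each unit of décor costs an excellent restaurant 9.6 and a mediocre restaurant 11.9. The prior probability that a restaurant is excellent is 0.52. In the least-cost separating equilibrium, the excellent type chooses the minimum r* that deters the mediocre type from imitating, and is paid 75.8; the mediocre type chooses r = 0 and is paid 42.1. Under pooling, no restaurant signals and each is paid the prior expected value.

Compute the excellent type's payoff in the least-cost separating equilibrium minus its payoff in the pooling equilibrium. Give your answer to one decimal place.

-11.0

Least-cost separating signal: r* solves 42.1 = 75.8 − 11.9·r*, so r* = (75.8 − 42.1)/11.9 ≈ 2.8319.
Excellent type's separating payoff: 75.8 − 9.6 × r* = 75.8 − 9.6 × (75.8 − 42.1)/11.9 = 75.8 − 323.52/11.9 ≈ 48.613.
Pooling payoff: 0.52 × 75.8 + 0.48 × 42.1 = 59.624.
Difference: 48.613 − 59.624 = -11.011, i.e. -11.0 to one decimal place.
The excellent type would prefer the pooling outcome.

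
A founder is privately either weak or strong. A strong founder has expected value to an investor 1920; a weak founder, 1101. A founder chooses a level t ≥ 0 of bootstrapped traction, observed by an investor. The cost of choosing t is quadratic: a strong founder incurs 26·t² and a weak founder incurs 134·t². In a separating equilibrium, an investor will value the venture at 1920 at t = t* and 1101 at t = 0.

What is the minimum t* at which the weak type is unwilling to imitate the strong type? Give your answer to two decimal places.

2.47

The weak type at t = 0 receives 1101; imitating at t* yields 1920 − 134·t*².
Indifference: 1101 = 1920 − 134·t*², so t*² = (1920 − 1101) / 134 ≈ 6.1119.
t* = √6.1119 ≈ 2.47.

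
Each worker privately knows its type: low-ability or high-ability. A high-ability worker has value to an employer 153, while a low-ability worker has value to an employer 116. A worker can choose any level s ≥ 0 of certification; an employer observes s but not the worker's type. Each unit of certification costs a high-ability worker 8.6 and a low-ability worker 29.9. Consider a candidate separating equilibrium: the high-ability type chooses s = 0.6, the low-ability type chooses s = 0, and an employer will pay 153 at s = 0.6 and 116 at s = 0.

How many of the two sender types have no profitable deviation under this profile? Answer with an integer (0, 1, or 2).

High-ability type: signal → 153 − 8.6 × 0.6 = 147.84; deviate to 0 → 116. IC holds (147.84 ≥ 116).
Low-ability type: stay at 0 → 116; mimic → 153 − 29.9 × 0.6 = 135.06. IC fails (116 < 135.06).
1 of 2 constraints hold, so this profile is not an equilibrium.

1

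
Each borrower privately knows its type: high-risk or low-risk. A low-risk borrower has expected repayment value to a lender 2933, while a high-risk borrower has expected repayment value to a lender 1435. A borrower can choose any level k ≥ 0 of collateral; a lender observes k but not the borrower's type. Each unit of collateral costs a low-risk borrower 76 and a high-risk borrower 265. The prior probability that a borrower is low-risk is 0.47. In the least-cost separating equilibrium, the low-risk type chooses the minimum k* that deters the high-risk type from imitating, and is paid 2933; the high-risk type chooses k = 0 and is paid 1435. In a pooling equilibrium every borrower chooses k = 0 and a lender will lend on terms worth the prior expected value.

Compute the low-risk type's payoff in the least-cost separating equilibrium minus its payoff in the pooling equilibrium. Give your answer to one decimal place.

Least-cost separating signal: k* solves 1435 = 2933 − 265·k*, so k* = (2933 − 1435)/265 ≈ 5.6528.
Low-risk type's separating payoff: 2933 − 76 × k* = 2933 − 76 × (2933 − 1435)/265 = 2933 − 113848/265 ≈ 2503.385.
Pooling payoff: 0.47 × 2933 + 0.53 × 1435 = 2139.06.
Difference: 2503.385 − 2139.06 = 364.325, i.e. 364.3 to one decimal place.
The low-risk type prefers to separate.

364.3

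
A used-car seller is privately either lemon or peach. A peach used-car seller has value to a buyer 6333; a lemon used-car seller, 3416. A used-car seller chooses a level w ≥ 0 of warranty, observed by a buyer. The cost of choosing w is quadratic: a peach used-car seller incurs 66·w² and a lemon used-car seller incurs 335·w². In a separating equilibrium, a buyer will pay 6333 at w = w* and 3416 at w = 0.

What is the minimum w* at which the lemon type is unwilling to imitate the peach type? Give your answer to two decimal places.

2.95

The lemon type at w = 0 receives 3416; imitating at w* yields 6333 − 335·w*².
Indifference: 3416 = 6333 − 335·w*², so w*² = (6333 − 3416) / 335 ≈ 8.7075.
w* = √8.7075 ≈ 2.95.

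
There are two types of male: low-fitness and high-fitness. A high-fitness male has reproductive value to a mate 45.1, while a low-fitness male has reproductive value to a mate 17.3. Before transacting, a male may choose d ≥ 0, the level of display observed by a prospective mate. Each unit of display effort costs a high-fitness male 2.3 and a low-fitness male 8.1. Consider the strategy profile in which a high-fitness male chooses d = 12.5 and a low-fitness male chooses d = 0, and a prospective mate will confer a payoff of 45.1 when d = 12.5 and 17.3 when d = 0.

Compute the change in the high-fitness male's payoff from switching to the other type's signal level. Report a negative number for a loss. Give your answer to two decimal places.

Playing d = 12.5 the high-fitness male receives 45.1 − 2.3 × 12.5 = 16.35.
Deviating to d = 0 yields 17.3 instead.
Gain from deviating: 17.3 − 16.35 = 0.95.
The gain is positive, so the high-fitness type's incentive-compatibility constraint is violated — this profile is not a separating equilibrium.

0.95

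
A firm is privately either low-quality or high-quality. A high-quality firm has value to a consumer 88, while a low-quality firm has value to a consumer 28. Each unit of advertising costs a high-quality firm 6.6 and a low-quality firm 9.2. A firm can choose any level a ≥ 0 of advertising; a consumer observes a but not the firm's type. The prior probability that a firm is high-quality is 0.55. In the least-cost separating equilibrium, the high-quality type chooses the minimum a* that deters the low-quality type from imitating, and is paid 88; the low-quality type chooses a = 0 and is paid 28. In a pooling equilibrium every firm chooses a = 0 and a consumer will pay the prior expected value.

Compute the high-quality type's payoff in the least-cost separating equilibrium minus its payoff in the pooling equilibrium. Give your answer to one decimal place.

-16.0

Least-cost separating signal: a* solves 28 = 88 − 9.2·a*, so a* = (88 − 28)/9.2 ≈ 6.5217.
High-quality type's separating payoff: 88 − 6.6 × a* = 88 − 6.6 × (88 − 28)/9.2 = 88 − 396/9.2 ≈ 44.957.
Pooling payoff: 0.55 × 88 + 0.45 × 28 = 61.
Difference: 44.957 − 61 = -16.043, i.e. -16.0 to one decimal place.
The high-quality type would prefer the pooling outcome.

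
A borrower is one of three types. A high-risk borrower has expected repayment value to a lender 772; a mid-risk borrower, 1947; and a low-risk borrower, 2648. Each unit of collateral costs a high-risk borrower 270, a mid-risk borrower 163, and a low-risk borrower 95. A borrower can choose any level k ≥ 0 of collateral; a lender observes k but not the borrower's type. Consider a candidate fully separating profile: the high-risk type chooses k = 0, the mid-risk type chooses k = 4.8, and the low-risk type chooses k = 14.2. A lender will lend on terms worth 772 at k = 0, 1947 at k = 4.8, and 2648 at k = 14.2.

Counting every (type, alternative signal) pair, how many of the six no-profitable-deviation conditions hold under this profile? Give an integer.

High-risk (own payoff 772): to k=4.8 gives 1947 − 270×4.8 = 651 → no gain ✓; to k=14.2 gives 2648 − 270×14.2 = -1186 → no gain ✓.
Mid-risk (own payoff 1947 − 163×4.8 = 1164.6): to k=0 gives 772 → no gain ✓; to k=14.2 gives 2648 − 163×14.2 = 333.4 → no gain ✓.
Low-risk (own payoff 2648 − 95×14.2 = 1299): to k=0 gives 772 → no gain ✓; to k=4.8 gives 1947 − 95×4.8 = 1491 → profitable ✗.
5 of the 6 constraints hold; not an equilibrium.

5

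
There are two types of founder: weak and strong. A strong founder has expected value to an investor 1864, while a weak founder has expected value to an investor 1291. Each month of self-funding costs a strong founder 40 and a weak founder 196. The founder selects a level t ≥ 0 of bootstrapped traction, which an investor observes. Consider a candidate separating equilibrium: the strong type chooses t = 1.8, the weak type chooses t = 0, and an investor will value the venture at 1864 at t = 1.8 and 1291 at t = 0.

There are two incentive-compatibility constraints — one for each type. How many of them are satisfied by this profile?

Weak type: stay at 0 → 1291; mimic → 1864 − 196 × 1.8 = 1511.2. IC fails (1291 < 1511.2).
Strong type: signal → 1864 − 40 × 1.8 = 1792; deviate to 0 → 1291. IC holds (1792 ≥ 1291).
1 of 2 constraints hold, so this profile is not an equilibrium.

1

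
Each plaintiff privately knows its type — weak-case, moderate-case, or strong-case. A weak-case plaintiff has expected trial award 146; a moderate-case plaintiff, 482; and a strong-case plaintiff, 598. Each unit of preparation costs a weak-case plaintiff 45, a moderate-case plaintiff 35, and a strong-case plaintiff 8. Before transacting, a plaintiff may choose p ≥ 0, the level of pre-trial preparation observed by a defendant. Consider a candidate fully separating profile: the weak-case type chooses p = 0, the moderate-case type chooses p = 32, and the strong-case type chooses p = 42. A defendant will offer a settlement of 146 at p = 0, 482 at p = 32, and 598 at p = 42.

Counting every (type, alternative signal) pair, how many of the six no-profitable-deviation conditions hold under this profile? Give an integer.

5

Moderate-case (own payoff 482 − 35×32 = -638): to p=0 gives 146 → profitable ✗; to p=42 gives 598 − 35×42 = -872 → no gain ✓.
Strong-case (own payoff 598 − 8×42 = 262): to p=0 gives 146 → no gain ✓; to p=32 gives 482 − 8×32 = 226 → no gain ✓.
Weak-case (own payoff 146): to p=32 gives 482 − 45×32 = -958 → no gain ✓; to p=42 gives 598 − 45×42 = -1292 → no gain ✓.
5 of the 6 constraints hold; not an equilibrium.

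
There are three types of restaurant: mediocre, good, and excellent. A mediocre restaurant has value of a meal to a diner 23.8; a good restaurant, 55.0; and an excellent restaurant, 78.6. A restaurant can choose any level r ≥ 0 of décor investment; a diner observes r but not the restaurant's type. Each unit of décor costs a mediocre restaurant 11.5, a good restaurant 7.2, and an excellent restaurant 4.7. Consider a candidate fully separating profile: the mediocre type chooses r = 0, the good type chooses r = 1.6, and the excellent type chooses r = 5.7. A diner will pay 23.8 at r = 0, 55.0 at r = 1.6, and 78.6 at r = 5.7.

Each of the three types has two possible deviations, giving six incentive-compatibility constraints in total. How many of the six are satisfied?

Excellent (own payoff 78.6 − 4.7×5.7 = 51.81): to r=0 gives 23.8 → no gain ✓; to r=1.6 gives 55.0 − 4.7×1.6 = 47.48 → no gain ✓.
Good (own payoff 55.0 − 7.2×1.6 = 43.48): to r=0 gives 23.8 → no gain ✓; to r=5.7 gives 78.6 − 7.2×5.7 = 37.56 → no gain ✓.
Mediocre (own payoff 23.8): to r=1.6 gives 55.0 − 11.5×1.6 = 36.6 → profitable ✗; to r=5.7 gives 78.6 − 11.5×5.7 = 13.05 → no gain ✓.
5 of the 6 constraints hold; not an equilibrium.

5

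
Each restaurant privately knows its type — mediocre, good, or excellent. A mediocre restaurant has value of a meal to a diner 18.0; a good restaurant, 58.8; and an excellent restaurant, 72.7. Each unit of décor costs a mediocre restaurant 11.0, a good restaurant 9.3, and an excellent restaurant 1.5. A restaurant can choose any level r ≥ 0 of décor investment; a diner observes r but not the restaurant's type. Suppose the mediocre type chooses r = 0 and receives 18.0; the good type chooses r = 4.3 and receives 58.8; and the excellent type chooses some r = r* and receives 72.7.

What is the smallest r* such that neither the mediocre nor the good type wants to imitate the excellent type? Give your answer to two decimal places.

Mediocre type (on-path payoff 18.0) won't mimic when 18.0 ≥ 72.7 − 11.0·r*, i.e. r* ≥ 4.97.
Good type (on-path payoff 58.8 − 9.3×4.3 = 18.81) won't mimic when 18.81 ≥ 72.7 − 9.3·r*, i.e. r* ≥ 5.79.
Both must hold, so r* = max(4.97, 5.79) = 5.79. The good type's constraint binds.

5.79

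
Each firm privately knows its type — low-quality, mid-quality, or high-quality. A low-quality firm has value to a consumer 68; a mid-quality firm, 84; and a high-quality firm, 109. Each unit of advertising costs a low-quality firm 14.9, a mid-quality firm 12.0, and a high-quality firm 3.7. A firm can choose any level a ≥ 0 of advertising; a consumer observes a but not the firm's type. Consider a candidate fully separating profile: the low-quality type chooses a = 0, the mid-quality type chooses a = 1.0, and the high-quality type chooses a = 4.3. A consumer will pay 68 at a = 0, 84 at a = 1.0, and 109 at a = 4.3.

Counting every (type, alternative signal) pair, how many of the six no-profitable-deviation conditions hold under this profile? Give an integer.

5

High-quality (own payoff 109 − 3.7×4.3 = 93.09): to a=0 gives 68 → no gain ✓; to a=1.0 gives 84 − 3.7×1.0 = 80.3 → no gain ✓.
Mid-quality (own payoff 84 − 12.0×1.0 = 72): to a=0 gives 68 → no gain ✓; to a=4.3 gives 109 − 12.0×4.3 = 57.4 → no gain ✓.
Low-quality (own payoff 68): to a=1.0 gives 84 − 14.9×1.0 = 69.1 → profitable ✗; to a=4.3 gives 109 − 14.9×4.3 = 44.93 → no gain ✓.
5 of the 6 constraints hold; not an equilibrium.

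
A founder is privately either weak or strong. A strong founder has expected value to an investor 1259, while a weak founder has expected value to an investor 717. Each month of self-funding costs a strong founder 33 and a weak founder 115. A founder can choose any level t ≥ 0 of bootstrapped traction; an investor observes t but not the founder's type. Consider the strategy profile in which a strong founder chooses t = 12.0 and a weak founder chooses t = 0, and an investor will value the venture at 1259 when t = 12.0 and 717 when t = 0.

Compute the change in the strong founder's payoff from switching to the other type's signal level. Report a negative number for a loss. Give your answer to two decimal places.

Playing t = 12.0 the strong founder receives 1259 − 33 × 12.0 = 863.
Deviating to t = 0 yields 717 instead.
Gain from deviating: 717 − 863 = -146.00.
The gain is negative, so the strong type's incentive-compatibility constraint is satisfied.

-146.00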